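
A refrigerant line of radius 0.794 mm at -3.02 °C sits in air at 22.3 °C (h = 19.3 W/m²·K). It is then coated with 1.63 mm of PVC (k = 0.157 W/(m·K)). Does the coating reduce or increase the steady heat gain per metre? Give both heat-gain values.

increases: 2.44 → 5.59 W/m

Critical radius for a cylinder: r_cr = k/h = 0.00813 m = 0.813 cm.
Outer radius after coating: r₂ = 7.94×10^-4 + 0.00163 = 0.002424 m.
Since r₁ < r_cr and r₂ ≤ r_cr, the coating moves toward the maximum at r_cr — heat gain rises.
Bare: R = 1/(2πr₁h) = 10.39 m·K/W; Q = 25.32/10.39 = 2.44 W/m.
Coated: R = R_cond + R_conv = 4.533 m·K/W; Q = 25.32/4.533 = 5.59 W/m.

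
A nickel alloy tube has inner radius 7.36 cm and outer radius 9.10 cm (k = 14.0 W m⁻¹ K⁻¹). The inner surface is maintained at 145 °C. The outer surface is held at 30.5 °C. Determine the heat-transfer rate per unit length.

Q' = 2πk·ΔT/ln(r₂/r₁) = 2π × 14.0 × 114.5 / ln(0.0910/0.0736) = 47500 W/m

Q' = 47.5 kW/m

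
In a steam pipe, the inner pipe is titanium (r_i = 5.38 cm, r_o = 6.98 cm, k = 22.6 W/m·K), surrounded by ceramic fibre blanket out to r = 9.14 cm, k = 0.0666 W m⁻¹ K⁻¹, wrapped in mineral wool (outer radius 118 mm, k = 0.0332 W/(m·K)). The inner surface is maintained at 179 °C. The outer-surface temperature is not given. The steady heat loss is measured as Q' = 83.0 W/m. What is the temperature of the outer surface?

T_out = 23.7 °C

Sum the resistances:
  R'_titanium = ln(0.0698/0.0538)/(2πk) = 0.2604/(2π·22.6) = 0.001834 m·K/W
  R'_ceramic fibre blanket = ln(0.0914/0.0698)/(2πk) = 0.2696/(2π·0.0666) = 0.6443 m·K/W
  R'_mineral wool = ln(0.118/0.0914)/(2πk) = 0.2554/(2π·0.0332) = 1.225 m·K/W
ΣR = 1.871 m·K/W
ΔT = Q'·ΣR = 83.0 × 1.871 = 155.3 K
Heat flows outward, so T_out = T_in − ΔT = 179 − 155.3 = 23.7 °C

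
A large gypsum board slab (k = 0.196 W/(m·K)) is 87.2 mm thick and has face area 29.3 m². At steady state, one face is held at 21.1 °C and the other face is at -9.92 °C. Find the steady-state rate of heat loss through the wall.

Q = 2040 W

Q = kA·ΔT/L = 0.196 × 29.3 × |21.1 °C − -9.92 °C| / 0.0872 = 2040 W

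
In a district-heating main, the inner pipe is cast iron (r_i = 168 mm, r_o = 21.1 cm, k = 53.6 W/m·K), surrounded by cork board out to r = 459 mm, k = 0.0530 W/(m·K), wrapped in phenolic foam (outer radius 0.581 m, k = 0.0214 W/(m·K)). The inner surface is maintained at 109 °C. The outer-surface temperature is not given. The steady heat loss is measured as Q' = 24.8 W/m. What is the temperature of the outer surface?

Sum the resistances:
  R'_cast iron = ln(0.211/0.168)/(2πk) = 0.2279/(2π·53.6) = 6.767×10^-4 m·K/W
  R'_cork board = ln(0.459/0.211)/(2πk) = 0.7772/(2π·0.0530) = 2.334 m·K/W
  R'_phenolic foam = ln(0.581/0.459)/(2πk) = 0.2357/(2π·0.0214) = 1.753 m·K/W
ΣR = 4.087 m·K/W
ΔT = Q'·ΣR = 24.8 × 4.087 = 101.4 K
Heat flows outward, so T_out = T_in − ΔT = 109 − 101.4 = 7.6 °C

T_out = 7.6 °C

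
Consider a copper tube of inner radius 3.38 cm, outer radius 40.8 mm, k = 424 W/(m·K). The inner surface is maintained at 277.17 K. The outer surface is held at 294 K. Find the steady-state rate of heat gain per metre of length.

Q' = 238 kW/m

Q' = 2πk·ΔT/ln(r₂/r₁) = 2π × 424 × 16.83 / ln(0.0408/0.0338) = 2.38×10^5 W/m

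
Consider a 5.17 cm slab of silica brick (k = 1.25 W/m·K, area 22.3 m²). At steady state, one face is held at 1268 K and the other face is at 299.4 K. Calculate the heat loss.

Q = 522 kW

Q = kA·ΔT/L = 1.25 × 22.3 × |1268 K − 299.4 K| / 0.0517 = 5.22×10^5 W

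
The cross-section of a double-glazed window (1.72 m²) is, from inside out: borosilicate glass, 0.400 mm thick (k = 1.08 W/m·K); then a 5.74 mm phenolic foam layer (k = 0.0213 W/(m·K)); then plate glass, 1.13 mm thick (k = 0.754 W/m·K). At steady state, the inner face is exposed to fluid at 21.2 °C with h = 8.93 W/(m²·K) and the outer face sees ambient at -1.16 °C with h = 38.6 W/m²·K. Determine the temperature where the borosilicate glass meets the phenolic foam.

Series thermal resistances, inner to outer:
  R_conv,in = 1/(hA) = 1/(8.93·1.72) = 0.06511 K/W
  R_borosilicate glass = L/(kA) = 4.00×10^-4/(1.08·1.72) = 2.153×10^-4 K/W
  R_phenolic foam = L/(kA) = 0.00574/(0.0213·1.72) = 0.1567 K/W
  R_plate glass = L/(kA) = 0.00113/(0.754·1.72) = 8.713×10^-4 K/W
  R_conv,out = 1/(hA) = 1/(38.6·1.72) = 0.01506 K/W
ΣR = 0.06511 + 2.153×10^-4 + 0.1567 + 8.713×10^-4 + 0.01506 = 0.2380 K/W
Q = ΔT/ΣR = (21.2 °C − -1.16 °C)/0.2380 = 93.95 W
From the inner boundary to the borosilicate glass/phenolic foam interface, ΣR_partial = 0.06533 K/W.
T_interface = T_in − Q·ΣR_partial = 21.2 °C − (93.95)(0.06533) = 15.1 °C

T = 15.1 °C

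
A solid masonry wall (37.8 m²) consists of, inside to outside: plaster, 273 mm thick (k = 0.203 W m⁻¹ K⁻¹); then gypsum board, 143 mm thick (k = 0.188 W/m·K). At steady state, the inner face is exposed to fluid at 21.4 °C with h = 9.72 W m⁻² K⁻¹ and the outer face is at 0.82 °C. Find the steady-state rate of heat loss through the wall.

Q = 352 W

Resistance network (inner→outer):
  R_conv,in = 1/(hA) = 1/(9.72·37.8) = 0.002722 K/W
  R_plaster = L/(kA) = 0.273/(0.203·37.8) = 0.03558 K/W
  R_gypsum board = L/(kA) = 0.143/(0.188·37.8) = 0.02012 K/W
ΣR = 0.002722 + 0.03558 + 0.02012 = 0.05842 K/W
Q = ΔT/ΣR = (21.4 °C − 0.82 °C)/0.05842 = 352 W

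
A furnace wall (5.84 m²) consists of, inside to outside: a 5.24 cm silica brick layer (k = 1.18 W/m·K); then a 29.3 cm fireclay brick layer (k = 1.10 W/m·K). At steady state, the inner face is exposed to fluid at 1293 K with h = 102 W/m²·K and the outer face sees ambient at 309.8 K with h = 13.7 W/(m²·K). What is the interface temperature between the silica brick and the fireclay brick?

T = 1158 K

Treat each layer as a resistance in series:
  R_conv,in = 1/(hA) = 1/(102·5.84) = 0.001679 K/W
  R_silica brick = L/(kA) = 0.0524/(1.18·5.84) = 0.007604 K/W
  R_fireclay brick = L/(kA) = 0.293/(1.10·5.84) = 0.04561 K/W
  R_conv,out = 1/(hA) = 1/(13.7·5.84) = 0.01250 K/W
ΣR = 0.001679 + 0.007604 + 0.04561 + 0.01250 = 0.06739 K/W
Q = ΔT/ΣR = (1293 K − 309.8 K)/0.06739 = 14590 W
From the inner boundary to the silica brick/fireclay brick interface, ΣR_partial = 0.009283 K/W.
T_interface = T_in − Q·ΣR_partial = 1293 K − (14590)(0.009283) = 1158 K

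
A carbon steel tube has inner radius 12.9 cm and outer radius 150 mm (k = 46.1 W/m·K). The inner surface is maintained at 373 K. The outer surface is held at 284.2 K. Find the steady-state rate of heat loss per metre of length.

Q' = 2πk·ΔT/ln(r₂/r₁) = 2π × 46.1 × 88.8 / ln(0.150/0.129) = 1.71×10^5 W/m

Q' = 1.71×10^5 W/m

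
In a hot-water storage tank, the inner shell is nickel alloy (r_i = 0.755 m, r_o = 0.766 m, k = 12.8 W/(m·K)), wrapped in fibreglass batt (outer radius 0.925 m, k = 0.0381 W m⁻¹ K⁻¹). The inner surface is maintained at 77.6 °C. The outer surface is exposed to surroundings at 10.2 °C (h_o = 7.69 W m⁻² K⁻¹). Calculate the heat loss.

Series thermal resistances, inner to outer:
  R_nickel alloy = (1/0.755 − 1/0.766)/(4πk) = 0.01902/(4π·12.8) = 1.182×10^-4 K/W
  R_fibreglass batt = (1/0.766 − 1/0.925)/(4πk) = 0.2244/(4π·0.0381) = 0.4687 K/W
  R_conv,out = 1/(4πr²h) = 1/(4π·0.925²·7.69) = 0.01209 K/W
ΣR = 1.182×10^-4 + 0.4687 + 0.01209 = 0.4809 K/W
Q = ΔT/ΣR = (77.6 °C − 10.2 °C)/0.4809 = 140 W

Q = 140 W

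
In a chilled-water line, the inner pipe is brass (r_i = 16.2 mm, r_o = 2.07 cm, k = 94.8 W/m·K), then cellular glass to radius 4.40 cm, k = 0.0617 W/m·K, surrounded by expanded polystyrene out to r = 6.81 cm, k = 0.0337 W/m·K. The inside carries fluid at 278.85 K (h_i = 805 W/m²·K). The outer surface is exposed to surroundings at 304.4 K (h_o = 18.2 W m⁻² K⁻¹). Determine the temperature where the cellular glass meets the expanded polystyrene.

Treat each layer as a resistance in series:
  R'_conv,in = 1/(2πr h) = 1/(2π·0.0162·805) = 0.01220 m·K/W
  R'_brass = ln(0.0207/0.0162)/(2πk) = 0.2451/(2π·94.8) = 4.115×10^-4 m·K/W
  R'_cellular glass = ln(0.0440/0.0207)/(2πk) = 0.7541/(2π·0.0617) = 1.945 m·K/W
  R'_expanded polystyrene = ln(0.0681/0.0440)/(2πk) = 0.4368/(2π·0.0337) = 2.063 m·K/W
  R'_conv,out = 1/(2πr h) = 1/(2π·0.0681·18.2) = 0.1284 m·K/W
ΣR = 0.01220 + 4.115×10^-4 + 1.945 + 2.063 + 0.1284 = 4.149 m·K/W
Q' = ΔT/ΣR = (278.85 K − 304.4 K)/4.149 = -6.158 W/m
From the inner boundary to the cellular glass/expanded polystyrene interface, ΣR_partial = 1.958 m·K/W.
T_interface = T_in − Q'·ΣR_partial = 278.85 K − (-6.158)(1.958) = 290.9 K

T = 290.9 K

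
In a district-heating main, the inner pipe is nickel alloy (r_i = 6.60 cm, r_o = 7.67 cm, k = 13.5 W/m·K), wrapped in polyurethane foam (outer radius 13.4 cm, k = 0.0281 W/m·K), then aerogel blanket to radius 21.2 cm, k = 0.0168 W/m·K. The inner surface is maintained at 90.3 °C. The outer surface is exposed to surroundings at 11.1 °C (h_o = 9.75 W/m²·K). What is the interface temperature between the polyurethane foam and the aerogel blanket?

Resistance network (inner→outer):
  R'_nickel alloy = ln(0.0767/0.0660)/(2πk) = 0.1502/(2π·13.5) = 0.001771 m·K/W
  R'_polyurethane foam = ln(0.134/0.0767)/(2πk) = 0.5579/(2π·0.0281) = 3.160 m·K/W
  R'_aerogel blanket = ln(0.212/0.134)/(2πk) = 0.4587/(2π·0.0168) = 4.346 m·K/W
  R'_conv,out = 1/(2πr h) = 1/(2π·0.212·9.75) = 0.07700 m·K/W
ΣR = 0.001771 + 3.160 + 4.346 + 0.07700 = 7.585 m·K/W
Q' = ΔT/ΣR = (90.3 °C − 11.1 °C)/7.585 = 10.44 W/m
From the inner boundary to the polyurethane foam/aerogel blanket interface, ΣR_partial = 3.162 m·K/W.
T_interface = T_in − Q'·ΣR_partial = 90.3 °C − (10.44)(3.162) = 57.3 °C

T = 57.3 °C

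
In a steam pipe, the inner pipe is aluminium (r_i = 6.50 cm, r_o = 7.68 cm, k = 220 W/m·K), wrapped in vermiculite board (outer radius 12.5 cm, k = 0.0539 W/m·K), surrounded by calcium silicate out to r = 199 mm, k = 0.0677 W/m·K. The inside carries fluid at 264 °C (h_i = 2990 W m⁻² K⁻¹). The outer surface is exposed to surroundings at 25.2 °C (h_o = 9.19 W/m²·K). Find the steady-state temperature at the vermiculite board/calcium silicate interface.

Series thermal resistances, inner to outer:
  R'_conv,in = 1/(2πr h) = 1/(2π·0.0650·2990) = 8.189×10^-4 m·K/W
  R'_aluminium = ln(0.0768/0.0650)/(2πk) = 0.1668/(2π·220) = 1.207×10^-4 m·K/W
  R'_vermiculite board = ln(0.125/0.0768)/(2πk) = 0.4871/(2π·0.0539) = 1.438 m·K/W
  R'_calcium silicate = ln(0.199/0.125)/(2πk) = 0.4650/(2π·0.0677) = 1.093 m·K/W
  R'_conv,out = 1/(2πr h) = 1/(2π·0.199·9.19) = 0.08703 m·K/W
ΣR = 8.189×10^-4 + 1.207×10^-4 + 1.438 + 1.093 + 0.08703 = 2.619 m·K/W
Q' = ΔT/ΣR = (264 °C − 25.2 °C)/2.619 = 91.18 W/m
From the inner boundary to the vermiculite board/calcium silicate interface, ΣR_partial = 1.439 m·K/W.
T_interface = T_in − Q'·ΣR_partial = 264 °C − (91.18)(1.439) = 133 °C

T = 133 °C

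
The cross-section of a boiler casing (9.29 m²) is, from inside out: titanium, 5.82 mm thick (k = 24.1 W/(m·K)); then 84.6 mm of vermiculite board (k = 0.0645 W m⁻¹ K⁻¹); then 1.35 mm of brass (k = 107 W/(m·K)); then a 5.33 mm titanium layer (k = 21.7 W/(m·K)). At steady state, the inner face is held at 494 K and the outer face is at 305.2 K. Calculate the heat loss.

Q = 1340 W

Resistance network (inner→outer):
  R_titanium = L/(kA) = 0.00582/(24.1·9.29) = 2.600×10^-5 K/W
  R_vermiculite board = L/(kA) = 0.0846/(0.0645·9.29) = 0.1412 K/W
  R_brass = L/(kA) = 0.00135/(107·9.29) = 1.358×10^-6 K/W
  R_titanium = L/(kA) = 0.00533/(21.7·9.29) = 2.644×10^-5 K/W
ΣR = 2.600×10^-5 + 0.1412 + 1.358×10^-6 + 2.644×10^-5 = 0.1413 K/W
Q = ΔT/ΣR = (494 K − 305.2 K)/0.1413 = 1340 W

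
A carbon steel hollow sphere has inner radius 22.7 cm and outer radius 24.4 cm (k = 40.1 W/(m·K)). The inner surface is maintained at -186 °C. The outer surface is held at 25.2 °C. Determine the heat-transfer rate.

Q = 4πk·ΔT/(1/r₁ − 1/r₂) = 4π × 40.1 × 211.2 / (1/0.227 − 1/0.244) = 3.47×10^5 W

Q = 3.47×10^5 W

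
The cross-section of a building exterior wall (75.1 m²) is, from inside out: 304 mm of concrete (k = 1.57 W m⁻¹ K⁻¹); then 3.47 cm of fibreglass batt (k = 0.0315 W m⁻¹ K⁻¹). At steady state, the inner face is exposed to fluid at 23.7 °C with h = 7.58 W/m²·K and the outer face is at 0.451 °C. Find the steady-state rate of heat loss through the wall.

Q = 1220 W

Series thermal resistances, inner to outer:
  R_conv,in = 1/(hA) = 1/(7.58·75.1) = 0.001757 K/W
  R_concrete = L/(kA) = 0.304/(1.57·75.1) = 0.002578 K/W
  R_fibreglass batt = L/(kA) = 0.0347/(0.0315·75.1) = 0.01467 K/W
ΣR = 0.001757 + 0.002578 + 0.01467 = 0.01901 K/W
Q = ΔT/ΣR = (23.7 °C − 0.451 °C)/0.01901 = 1220 W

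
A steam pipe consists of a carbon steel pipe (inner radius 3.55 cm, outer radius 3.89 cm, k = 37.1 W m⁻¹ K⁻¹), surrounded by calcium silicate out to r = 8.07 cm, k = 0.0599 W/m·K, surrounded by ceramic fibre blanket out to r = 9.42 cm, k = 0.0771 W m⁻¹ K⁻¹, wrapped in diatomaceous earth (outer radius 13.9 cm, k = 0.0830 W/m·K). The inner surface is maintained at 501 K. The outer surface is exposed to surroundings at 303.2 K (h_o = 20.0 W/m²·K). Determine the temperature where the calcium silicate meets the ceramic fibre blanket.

Series thermal resistances, inner to outer:
  R'_carbon steel = ln(0.0389/0.0355)/(2πk) = 0.09146/(2π·37.1) = 3.924×10^-4 m·K/W
  R'_calcium silicate = ln(0.0807/0.0389)/(2πk) = 0.7297/(2π·0.0599) = 1.939 m·K/W
  R'_ceramic fibre blanket = ln(0.0942/0.0807)/(2πk) = 0.1547/(2π·0.0771) = 0.3193 m·K/W
  R'_diatomaceous earth = ln(0.139/0.0942)/(2πk) = 0.3891/(2π·0.0830) = 0.7460 m·K/W
  R'_conv,out = 1/(2πr h) = 1/(2π·0.139·20.0) = 0.05725 m·K/W
ΣR = 3.924×10^-4 + 1.939 + 0.3193 + 0.7460 + 0.05725 = 3.062 m·K/W
Q' = ΔT/ΣR = (501 K − 303.2 K)/3.062 = 64.60 W/m
From the inner boundary to the calcium silicate/ceramic fibre blanket interface, ΣR_partial = 1.939 m·K/W.
T_interface = T_in − Q'·ΣR_partial = 501 K − (64.60)(1.939) = 376 K

T = 376 K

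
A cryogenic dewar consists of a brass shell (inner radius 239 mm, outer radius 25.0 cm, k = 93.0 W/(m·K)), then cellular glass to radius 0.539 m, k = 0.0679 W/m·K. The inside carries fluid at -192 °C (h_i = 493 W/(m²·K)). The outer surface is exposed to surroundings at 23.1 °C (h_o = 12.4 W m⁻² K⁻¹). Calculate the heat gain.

Resistance network (inner→outer):
  R_conv,in = 1/(4πr²h) = 1/(4π·0.239²·493) = 0.002826 K/W
  R_brass = (1/0.239 − 1/0.250)/(4πk) = 0.1841/(4π·93.0) = 1.575×10^-4 K/W
  R_cellular glass = (1/0.250 − 1/0.539)/(4πk) = 2.145/(4π·0.0679) = 2.514 K/W
  R_conv,out = 1/(4πr²h) = 1/(4π·0.539²·12.4) = 0.02209 K/W
ΣR = 0.002826 + 1.575×10^-4 + 2.514 + 0.02209 = 2.539 K/W
Q = ΔT/ΣR = (-192 °C − 23.1 °C)/2.539 = -84.7 W
(Negative Q ⇒ heat flows inward; heat gain = 84.7 W.)

Q = 84.7 W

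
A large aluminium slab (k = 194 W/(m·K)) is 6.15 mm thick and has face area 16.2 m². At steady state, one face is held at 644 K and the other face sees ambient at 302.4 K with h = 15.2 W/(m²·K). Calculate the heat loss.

Q = 84100 W

Resistance network (inner→outer):
  R_aluminium = L/(kA) = 0.00615/(194·16.2) = 1.957×10^-6 K/W
  R_conv,out = 1/(hA) = 1/(15.2·16.2) = 0.004061 K/W
ΣR = 1.957×10^-6 + 0.004061 = 0.004063 K/W
Q = ΔT/ΣR = (644 K − 302.4 K)/0.004063 = 84100 W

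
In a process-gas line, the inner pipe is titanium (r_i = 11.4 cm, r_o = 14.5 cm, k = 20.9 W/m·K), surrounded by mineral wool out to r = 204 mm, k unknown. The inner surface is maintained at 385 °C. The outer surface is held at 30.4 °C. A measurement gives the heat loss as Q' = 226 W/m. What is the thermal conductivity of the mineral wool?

ΣR = ΔT/Q' = |385 − 30.4|/226 = 1.569 m·K/W
Known resistances:
  R'_titanium = ln(0.145/0.114)/(2πk) = 0.2405/(2π·20.9) = 0.001832 m·K/W
R_mineral wool = ΣR − ΣR_known = 1.569 − 0.001832 = 1.567 m·K/W
ln(r₂/r₁)/(2πk) = 1.567 ⇒ k = 0.3414/(2π·1.567) = 0.0347 W/m·K

k = 0.0347 W/m·K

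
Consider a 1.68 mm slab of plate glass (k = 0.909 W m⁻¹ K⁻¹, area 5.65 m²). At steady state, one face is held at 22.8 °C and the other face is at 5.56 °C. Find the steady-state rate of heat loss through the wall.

Q = kA·ΔT/L = 0.909 × 5.65 × |22.8 °C − 5.56 °C| / 0.00168 = 52700 W

Q = 52700 W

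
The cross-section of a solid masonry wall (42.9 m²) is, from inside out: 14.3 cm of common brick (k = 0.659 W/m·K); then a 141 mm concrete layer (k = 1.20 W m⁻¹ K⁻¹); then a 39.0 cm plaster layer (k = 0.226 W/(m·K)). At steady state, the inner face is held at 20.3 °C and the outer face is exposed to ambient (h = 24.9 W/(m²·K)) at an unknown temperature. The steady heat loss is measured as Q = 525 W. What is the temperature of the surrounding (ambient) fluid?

T_out = -5.40 °C

Sum the resistances:
  R_common brick = L/(kA) = 0.143/(0.659·42.9) = 0.005058 K/W
  R_concrete = L/(kA) = 0.141/(1.20·42.9) = 0.002739 K/W
  R_plaster = L/(kA) = 0.390/(0.226·42.9) = 0.04023 K/W
  R_conv,out = 1/(hA) = 1/(24.9·42.9) = 9.361×10^-4 K/W
ΣR = 0.04896 K/W
ΔT = Q·ΣR = 525 × 0.04896 = 25.70 K
Heat flows outward, so T_out = T_in − ΔT = 20.3 − 25.70 = -5.40 °C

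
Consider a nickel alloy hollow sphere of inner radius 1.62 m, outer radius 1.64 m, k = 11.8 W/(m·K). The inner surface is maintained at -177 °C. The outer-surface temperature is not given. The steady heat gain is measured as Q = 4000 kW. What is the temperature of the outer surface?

T_out = 26.1 °C

Sum the resistances:
  R_nickel alloy = (1/1.62 − 1/1.64)/(4πk) = 0.007528/(4π·11.8) = 5.077×10^-5 K/W
ΣR = 5.077×10^-5 K/W
ΔT = Q·ΣR = 4.00×10^6 × 5.077×10^-5 = 203.1 K
Heat flows inward, so T_out = T_in + ΔT = -177 + 203.1 = 26.1 °C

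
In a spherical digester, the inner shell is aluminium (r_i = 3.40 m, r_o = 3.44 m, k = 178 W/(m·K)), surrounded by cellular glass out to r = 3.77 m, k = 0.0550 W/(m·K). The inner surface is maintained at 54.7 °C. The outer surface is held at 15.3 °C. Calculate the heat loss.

Treat each layer as a resistance in series:
  R_aluminium = (1/3.40 − 1/3.44)/(4πk) = 0.003420/(4π·178) = 1.529×10^-6 K/W
  R_cellular glass = (1/3.44 − 1/3.77)/(4πk) = 0.02545/(4π·0.0550) = 0.03682 K/W
ΣR = 1.529×10^-6 + 0.03682 = 0.03682 K/W
Q = ΔT/ΣR = (54.7 °C − 15.3 °C)/0.03682 = 1070 W

Q = 1070 W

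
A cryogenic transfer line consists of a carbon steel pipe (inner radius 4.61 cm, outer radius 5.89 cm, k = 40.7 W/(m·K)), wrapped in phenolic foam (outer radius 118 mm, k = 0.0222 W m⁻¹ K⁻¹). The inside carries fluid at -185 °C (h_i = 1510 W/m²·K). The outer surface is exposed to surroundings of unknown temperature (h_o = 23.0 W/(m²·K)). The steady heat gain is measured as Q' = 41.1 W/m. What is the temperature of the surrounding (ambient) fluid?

T_out = 22.3 °C

Sum the resistances:
  R'_conv,in = 1/(2πr h) = 1/(2π·0.0461·1510) = 0.002286 m·K/W
  R'_carbon steel = ln(0.0589/0.0461)/(2πk) = 0.2450/(2π·40.7) = 9.582×10^-4 m·K/W
  R'_phenolic foam = ln(0.118/0.0589)/(2πk) = 0.6948/(2π·0.0222) = 4.981 m·K/W
  R'_conv,out = 1/(2πr h) = 1/(2π·0.118·23.0) = 0.05864 m·K/W
ΣR = 5.043 m·K/W
ΔT = Q'·ΣR = 41.1 × 5.043 = 207.3 K
Heat flows inward, so T_out = T_in + ΔT = -185 + 207.3 = 22.3 °C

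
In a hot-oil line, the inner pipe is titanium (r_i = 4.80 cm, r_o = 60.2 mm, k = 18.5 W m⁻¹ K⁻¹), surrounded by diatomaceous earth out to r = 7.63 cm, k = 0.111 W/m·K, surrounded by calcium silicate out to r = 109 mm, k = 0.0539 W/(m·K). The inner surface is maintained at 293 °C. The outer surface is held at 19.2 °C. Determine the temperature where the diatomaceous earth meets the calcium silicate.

Treat each layer as a resistance in series:
  R'_titanium = ln(0.0602/0.0480)/(2πk) = 0.2265/(2π·18.5) = 0.001948 m·K/W
  R'_diatomaceous earth = ln(0.0763/0.0602)/(2πk) = 0.2370/(2π·0.111) = 0.3398 m·K/W
  R'_calcium silicate = ln(0.109/0.0763)/(2πk) = 0.3567/(2π·0.0539) = 1.053 m·K/W
ΣR = 0.001948 + 0.3398 + 1.053 = 1.395 m·K/W
Q' = ΔT/ΣR = (293 °C − 19.2 °C)/1.395 = 196.3 W/m
From the inner boundary to the diatomaceous earth/calcium silicate interface, ΣR_partial = 0.3417 m·K/W.
T_interface = T_in − Q'·ΣR_partial = 293 °C − (196.3)(0.3417) = 226 °C

T = 226 °C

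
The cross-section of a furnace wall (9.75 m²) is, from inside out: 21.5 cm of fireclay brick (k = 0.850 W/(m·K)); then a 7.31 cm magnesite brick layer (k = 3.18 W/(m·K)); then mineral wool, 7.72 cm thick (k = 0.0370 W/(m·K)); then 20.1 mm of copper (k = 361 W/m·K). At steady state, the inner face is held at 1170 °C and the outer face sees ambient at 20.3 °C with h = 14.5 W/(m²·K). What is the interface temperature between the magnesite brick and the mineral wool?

Series thermal resistances, inner to outer:
  R_fireclay brick = L/(kA) = 0.215/(0.850·9.75) = 0.02594 K/W
  R_magnesite brick = L/(kA) = 0.0731/(3.18·9.75) = 0.002358 K/W
  R_mineral wool = L/(kA) = 0.0772/(0.0370·9.75) = 0.2140 K/W
  R_copper = L/(kA) = 0.0201/(361·9.75) = 5.711×10^-6 K/W
  R_conv,out = 1/(hA) = 1/(14.5·9.75) = 0.007073 K/W
ΣR = 0.02594 + 0.002358 + 0.2140 + 5.711×10^-6 + 0.007073 = 0.2494 K/W
Q = ΔT/ΣR = (1170 °C − 20.3 °C)/0.2494 = 4610 W
From the inner boundary to the magnesite brick/mineral wool interface, ΣR_partial = 0.02830 K/W.
T_interface = T_in − Q·ΣR_partial = 1170 °C − (4610)(0.02830) = 1040 °C

T = 1040 °C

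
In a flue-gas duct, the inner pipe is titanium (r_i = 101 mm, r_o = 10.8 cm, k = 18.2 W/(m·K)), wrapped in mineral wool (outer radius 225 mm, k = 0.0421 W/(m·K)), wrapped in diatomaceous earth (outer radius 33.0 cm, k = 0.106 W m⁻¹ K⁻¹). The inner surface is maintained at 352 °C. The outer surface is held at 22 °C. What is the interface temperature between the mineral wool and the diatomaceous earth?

T = 78.6 °C

Series thermal resistances, inner to outer:
  R'_titanium = ln(0.108/0.101)/(2πk) = 0.06701/(2π·18.2) = 5.860×10^-4 m·K/W
  R'_mineral wool = ln(0.225/0.108)/(2πk) = 0.7340/(2π·0.0421) = 2.775 m·K/W
  R'_diatomaceous earth = ln(0.330/0.225)/(2πk) = 0.3830/(2π·0.106) = 0.5750 m·K/W
ΣR = 5.860×10^-4 + 2.775 + 0.5750 = 3.351 m·K/W
Q' = ΔT/ΣR = (352 °C − 22 °C)/3.351 = 98.48 W/m
From the inner boundary to the mineral wool/diatomaceous earth interface, ΣR_partial = 2.776 m·K/W.
T_interface = T_in − Q'·ΣR_partial = 352 °C − (98.48)(2.776) = 78.6 °C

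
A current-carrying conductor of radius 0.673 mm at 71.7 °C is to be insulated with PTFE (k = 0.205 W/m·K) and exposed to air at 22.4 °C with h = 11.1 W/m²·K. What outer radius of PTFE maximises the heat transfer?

For a cylinder, r_cr = k_ins/h = 0.205/11.1 = 0.0185 m = 1.85 cm

r_cr = 1.85 cm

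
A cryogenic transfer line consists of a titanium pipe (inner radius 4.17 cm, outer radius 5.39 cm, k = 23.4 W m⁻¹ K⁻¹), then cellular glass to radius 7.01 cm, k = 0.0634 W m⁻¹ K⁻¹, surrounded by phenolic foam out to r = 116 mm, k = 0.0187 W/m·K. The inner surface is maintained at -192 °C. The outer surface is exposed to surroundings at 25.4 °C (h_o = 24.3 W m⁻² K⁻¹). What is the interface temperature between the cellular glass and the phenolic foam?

Treat each layer as a resistance in series:
  R'_titanium = ln(0.0539/0.0417)/(2πk) = 0.2566/(2π·23.4) = 0.001745 m·K/W
  R'_cellular glass = ln(0.0701/0.0539)/(2πk) = 0.2628/(2π·0.0634) = 0.6597 m·K/W
  R'_phenolic foam = ln(0.116/0.0701)/(2πk) = 0.5037/(2π·0.0187) = 4.287 m·K/W
  R'_conv,out = 1/(2πr h) = 1/(2π·0.116·24.3) = 0.05646 m·K/W
ΣR = 0.001745 + 0.6597 + 4.287 + 0.05646 = 5.005 m·K/W
Q' = ΔT/ΣR = (-192 °C − 25.4 °C)/5.005 = -43.44 W/m
From the inner boundary to the cellular glass/phenolic foam interface, ΣR_partial = 0.6614 m·K/W.
T_interface = T_in − Q'·ΣR_partial = -192 °C − (-43.44)(0.6614) = -163 °C

T = -163 °C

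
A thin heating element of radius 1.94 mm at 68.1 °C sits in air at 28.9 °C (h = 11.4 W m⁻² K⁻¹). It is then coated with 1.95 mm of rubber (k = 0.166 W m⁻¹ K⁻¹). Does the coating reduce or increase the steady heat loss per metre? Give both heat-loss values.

Critical radius for a cylinder: r_cr = k/h = 0.0146 m = 1.46 cm.
Outer radius after coating: r₂ = 0.00194 + 0.00195 = 0.00389 m.
Since r₁ < r_cr and r₂ ≤ r_cr, the coating moves toward the maximum at r_cr — heat loss rises.
Bare: R = 1/(2πr₁h) = 7.196 m·K/W; Q = 39.2/7.196 = 5.45 W/m.
Coated: R = R_cond + R_conv = 4.256 m·K/W; Q = 39.2/4.256 = 9.21 W/m.

increases: 5.45 → 9.21 W/m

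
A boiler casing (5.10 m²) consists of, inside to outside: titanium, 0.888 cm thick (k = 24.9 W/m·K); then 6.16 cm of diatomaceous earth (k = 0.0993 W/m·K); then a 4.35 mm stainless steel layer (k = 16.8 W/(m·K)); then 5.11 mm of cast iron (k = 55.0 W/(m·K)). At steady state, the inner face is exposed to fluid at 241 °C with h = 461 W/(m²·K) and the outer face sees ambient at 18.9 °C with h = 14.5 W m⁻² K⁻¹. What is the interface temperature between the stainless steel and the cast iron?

T = 41.1 °C

Resistance network (inner→outer):
  R_conv,in = 1/(hA) = 1/(461·5.10) = 4.253×10^-4 K/W
  R_titanium = L/(kA) = 0.00888/(24.9·5.10) = 6.993×10^-5 K/W
  R_diatomaceous earth = L/(kA) = 0.0616/(0.0993·5.10) = 0.1216 K/W
  R_stainless steel = L/(kA) = 0.00435/(16.8·5.10) = 5.077×10^-5 K/W
  R_cast iron = L/(kA) = 0.00511/(55.0·5.10) = 1.822×10^-5 K/W
  R_conv,out = 1/(hA) = 1/(14.5·5.10) = 0.01352 K/W
ΣR = 4.253×10^-4 + 6.993×10^-5 + 0.1216 + 5.077×10^-5 + 1.822×10^-5 + 0.01352 = 0.1357 K/W
Q = ΔT/ΣR = (241 °C − 18.9 °C)/0.1357 = 1637 W
From the inner boundary to the stainless steel/cast iron interface, ΣR_partial = 0.1221 K/W.
T_interface = T_in − Q·ΣR_partial = 241 °C − (1637)(0.1221) = 41.1 °C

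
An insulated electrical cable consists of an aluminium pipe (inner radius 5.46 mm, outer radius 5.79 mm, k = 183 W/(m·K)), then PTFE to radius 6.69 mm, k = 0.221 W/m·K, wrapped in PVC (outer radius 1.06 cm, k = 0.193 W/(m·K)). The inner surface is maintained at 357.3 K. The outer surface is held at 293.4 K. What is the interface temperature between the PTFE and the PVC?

T = 343.5 K

Treat each layer as a resistance in series:
  R'_aluminium = ln(0.00579/0.00546)/(2πk) = 0.05868/(2π·183) = 5.104×10^-5 m·K/W
  R'_PTFE = ln(0.00669/0.00579)/(2πk) = 0.1445/(2π·0.221) = 0.1040 m·K/W
  R'_PVC = ln(0.0106/0.00669)/(2πk) = 0.4602/(2π·0.193) = 0.3795 m·K/W
ΣR = 5.104×10^-5 + 0.1040 + 0.3795 = 0.4836 m·K/W
Q' = ΔT/ΣR = (357.3 K − 293.4 K)/0.4836 = 132.1 W/m
From the inner boundary to the PTFE/PVC interface, ΣR_partial = 0.1041 m·K/W.
T_interface = T_in − Q'·ΣR_partial = 357.3 K − (132.1)(0.1041) = 343.5 K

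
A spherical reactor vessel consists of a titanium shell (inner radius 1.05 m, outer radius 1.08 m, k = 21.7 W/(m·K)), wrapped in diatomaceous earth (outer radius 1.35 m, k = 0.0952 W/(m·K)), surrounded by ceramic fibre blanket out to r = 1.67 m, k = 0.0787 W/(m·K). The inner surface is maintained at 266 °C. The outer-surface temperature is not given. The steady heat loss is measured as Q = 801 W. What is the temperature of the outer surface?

T_out = 27.0 °C

Series resistances:
  R_titanium = (1/1.05 − 1/1.08)/(4πk) = 0.02646/(4π·21.7) = 9.701×10^-5 K/W
  R_diatomaceous earth = (1/1.08 − 1/1.35)/(4πk) = 0.1852/(4π·0.0952) = 0.1548 K/W
  R_ceramic fibre blanket = (1/1.35 − 1/1.67)/(4πk) = 0.1419/(4π·0.0787) = 0.1435 K/W
ΣR = 0.2984 K/W
ΔT = Q·ΣR = 801 × 0.2984 = 239.0 K
Heat flows outward, so T_out = T_in − ΔT = 266 − 239.0 = 27.0 °C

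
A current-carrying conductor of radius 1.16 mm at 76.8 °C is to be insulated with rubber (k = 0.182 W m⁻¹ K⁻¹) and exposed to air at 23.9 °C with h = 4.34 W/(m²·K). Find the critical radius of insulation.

r_cr = 4.19 cm

For a cylinder, r_cr = k_ins/h = 0.182/4.34 = 0.0419 m = 4.19 cm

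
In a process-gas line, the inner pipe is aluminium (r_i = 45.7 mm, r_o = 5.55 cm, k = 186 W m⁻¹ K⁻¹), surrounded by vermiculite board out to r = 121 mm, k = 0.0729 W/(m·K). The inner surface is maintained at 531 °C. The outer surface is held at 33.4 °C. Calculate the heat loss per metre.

Resistance network (inner→outer):
  R'_aluminium = ln(0.0555/0.0457)/(2πk) = 0.1943/(2π·186) = 1.662×10^-4 m·K/W
  R'_vermiculite board = ln(0.121/0.0555)/(2πk) = 0.7794/(2π·0.0729) = 1.702 m·K/W
ΣR = 1.662×10^-4 + 1.702 = 1.702 m·K/W
Q' = ΔT/ΣR = (531 °C − 33.4 °C)/1.702 = 292 W/m

Q' = 292 W/m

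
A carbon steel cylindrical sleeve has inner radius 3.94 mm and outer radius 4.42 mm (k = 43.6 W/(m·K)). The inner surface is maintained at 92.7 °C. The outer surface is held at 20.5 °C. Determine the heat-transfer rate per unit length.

Q' = 172 kW/m

Q' = 2πk·ΔT/ln(r₂/r₁) = 2π × 43.6 × 72.2 / ln(0.00442/0.00394) = 1.72×10^5 W/m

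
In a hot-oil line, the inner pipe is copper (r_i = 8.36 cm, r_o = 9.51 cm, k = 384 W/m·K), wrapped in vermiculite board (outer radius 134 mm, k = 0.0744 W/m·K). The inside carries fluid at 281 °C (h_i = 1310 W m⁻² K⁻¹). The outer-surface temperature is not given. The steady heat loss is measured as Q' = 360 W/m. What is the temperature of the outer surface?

Series resistances:
  R'_conv,in = 1/(2πr h) = 1/(2π·0.0836·1310) = 0.001453 m·K/W
  R'_copper = ln(0.0951/0.0836)/(2πk) = 0.1289/(2π·384) = 5.342×10^-5 m·K/W
  R'_vermiculite board = ln(0.134/0.0951)/(2πk) = 0.3429/(2π·0.0744) = 0.7335 m·K/W
ΣR = 0.7351 m·K/W
ΔT = Q'·ΣR = 360 × 0.7351 = 264.6 K
Heat flows outward, so T_out = T_in − ΔT = 281 − 264.6 = 16.4 °C

T_out = 16.4 °C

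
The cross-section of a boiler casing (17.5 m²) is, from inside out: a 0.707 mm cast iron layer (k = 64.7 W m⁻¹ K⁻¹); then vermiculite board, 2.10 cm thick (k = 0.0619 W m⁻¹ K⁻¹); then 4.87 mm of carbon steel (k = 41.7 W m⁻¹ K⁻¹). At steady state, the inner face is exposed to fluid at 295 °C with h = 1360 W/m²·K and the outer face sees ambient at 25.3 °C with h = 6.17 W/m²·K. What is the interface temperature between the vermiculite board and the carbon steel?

T = 112 °C

Resistance network (inner→outer):
  R_conv,in = 1/(hA) = 1/(1360·17.5) = 4.202×10^-5 K/W
  R_cast iron = L/(kA) = 7.07×10^-4/(64.7·17.5) = 6.244×10^-7 K/W
  R_vermiculite board = L/(kA) = 0.0210/(0.0619·17.5) = 0.01939 K/W
  R_carbon steel = L/(kA) = 0.00487/(41.7·17.5) = 6.674×10^-6 K/W
  R_conv,out = 1/(hA) = 1/(6.17·17.5) = 0.009261 K/W
ΣR = 4.202×10^-5 + 6.244×10^-7 + 0.01939 + 6.674×10^-6 + 0.009261 = 0.02870 K/W
Q = ΔT/ΣR = (295 °C − 25.3 °C)/0.02870 = 9397 W
From the inner boundary to the vermiculite board/carbon steel interface, ΣR_partial = 0.01943 K/W.
T_interface = T_in − Q·ΣR_partial = 295 °C − (9397)(0.01943) = 112 °C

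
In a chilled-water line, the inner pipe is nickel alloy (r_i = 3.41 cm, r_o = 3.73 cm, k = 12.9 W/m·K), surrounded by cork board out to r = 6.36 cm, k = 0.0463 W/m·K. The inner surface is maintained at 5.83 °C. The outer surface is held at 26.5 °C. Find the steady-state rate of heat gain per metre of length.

Resistance network (inner→outer):
  R'_nickel alloy = ln(0.0373/0.0341)/(2πk) = 0.08970/(2π·12.9) = 0.001107 m·K/W
  R'_cork board = ln(0.0636/0.0373)/(2πk) = 0.5336/(2π·0.0463) = 1.834 m·K/W
ΣR = 0.001107 + 1.834 = 1.835 m·K/W
Q' = ΔT/ΣR = (5.83 °C − 26.5 °C)/1.835 = -11.3 W/m
(Negative Q' ⇒ heat flows inward; heat gain = 11.3 W/m.)

Q' = 11.3 W/m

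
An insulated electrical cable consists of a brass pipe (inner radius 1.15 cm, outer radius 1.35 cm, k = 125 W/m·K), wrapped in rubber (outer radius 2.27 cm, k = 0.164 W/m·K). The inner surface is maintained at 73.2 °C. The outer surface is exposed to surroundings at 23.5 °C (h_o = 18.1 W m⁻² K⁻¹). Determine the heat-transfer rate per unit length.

Q' = 55.7 W/m

Series thermal resistances, inner to outer:
  R'_brass = ln(0.0135/0.0115)/(2πk) = 0.1603/(2π·125) = 2.042×10^-4 m·K/W
  R'_rubber = ln(0.0227/0.0135)/(2πk) = 0.5197/(2π·0.164) = 0.5043 m·K/W
  R'_conv,out = 1/(2πr h) = 1/(2π·0.0227·18.1) = 0.3874 m·K/W
ΣR = 2.042×10^-4 + 0.5043 + 0.3874 = 0.8919 m·K/W
Q' = ΔT/ΣR = (73.2 °C − 23.5 °C)/0.8919 = 55.7 W/m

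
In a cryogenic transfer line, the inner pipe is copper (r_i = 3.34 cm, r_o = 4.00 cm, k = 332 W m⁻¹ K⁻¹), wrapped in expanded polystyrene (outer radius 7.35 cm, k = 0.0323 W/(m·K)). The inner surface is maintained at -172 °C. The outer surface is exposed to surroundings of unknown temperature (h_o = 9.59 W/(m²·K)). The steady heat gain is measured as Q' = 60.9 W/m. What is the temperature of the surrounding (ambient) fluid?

Series resistances:
  R'_copper = ln(0.0400/0.0334)/(2πk) = 0.1803/(2π·332) = 8.644×10^-5 m·K/W
  R'_expanded polystyrene = ln(0.0735/0.0400)/(2πk) = 0.6084/(2π·0.0323) = 2.998 m·K/W
  R'_conv,out = 1/(2πr h) = 1/(2π·0.0735·9.59) = 0.2258 m·K/W
ΣR = 3.224 m·K/W
ΔT = Q'·ΣR = 60.9 × 3.224 = 196.3 K
Heat flows inward, so T_out = T_in + ΔT = -172 + 196.3 = 24.3 °C

T_out = 24.3 °C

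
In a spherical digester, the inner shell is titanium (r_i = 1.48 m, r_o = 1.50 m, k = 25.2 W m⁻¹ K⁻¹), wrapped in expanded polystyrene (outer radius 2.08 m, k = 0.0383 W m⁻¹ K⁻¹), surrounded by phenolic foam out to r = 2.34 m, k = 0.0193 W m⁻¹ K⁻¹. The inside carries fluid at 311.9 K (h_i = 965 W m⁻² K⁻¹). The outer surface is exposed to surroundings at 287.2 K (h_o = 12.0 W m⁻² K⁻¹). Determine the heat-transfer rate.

Q = 40.6 W

Resistance network (inner→outer):
  R_conv,in = 1/(4πr²h) = 1/(4π·1.48²·965) = 3.765×10^-5 K/W
  R_titanium = (1/1.48 − 1/1.50)/(4πk) = 0.009009/(4π·25.2) = 2.845×10^-5 K/W
  R_expanded polystyrene = (1/1.50 − 1/2.08)/(4πk) = 0.1859/(4π·0.0383) = 0.3862 K/W
  R_phenolic foam = (1/2.08 − 1/2.34)/(4πk) = 0.05342/(4π·0.0193) = 0.2203 K/W
  R_conv,out = 1/(4πr²h) = 1/(4π·2.34²·12.0) = 0.001211 K/W
ΣR = 3.765×10^-5 + 2.845×10^-5 + 0.3862 + 0.2203 + 0.001211 = 0.6078 K/W
Q = ΔT/ΣR = (311.9 K − 287.2 K)/0.6078 = 40.6 W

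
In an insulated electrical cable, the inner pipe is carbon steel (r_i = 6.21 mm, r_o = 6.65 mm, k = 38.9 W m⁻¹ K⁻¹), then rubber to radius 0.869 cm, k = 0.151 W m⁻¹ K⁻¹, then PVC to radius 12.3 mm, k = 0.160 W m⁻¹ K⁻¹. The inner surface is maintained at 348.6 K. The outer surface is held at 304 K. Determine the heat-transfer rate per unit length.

Q' = 71.0 W/m

Series thermal resistances, inner to outer:
  R'_carbon steel = ln(0.00665/0.00621)/(2πk) = 0.06846/(2π·38.9) = 2.801×10^-4 m·K/W
  R'_rubber = ln(0.00869/0.00665)/(2πk) = 0.2676/(2π·0.151) = 0.2820 m·K/W
  R'_PVC = ln(0.0123/0.00869)/(2πk) = 0.3474/(2π·0.160) = 0.3456 m·K/W
ΣR = 2.801×10^-4 + 0.2820 + 0.3456 = 0.6279 m·K/W
Q' = ΔT/ΣR = (348.6 K − 304 K)/0.6279 = 71.0 W/m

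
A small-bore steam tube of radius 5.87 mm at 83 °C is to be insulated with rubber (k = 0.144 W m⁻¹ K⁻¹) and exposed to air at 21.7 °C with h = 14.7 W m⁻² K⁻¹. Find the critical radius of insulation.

r_cr = 0.980 cm

For a cylinder, r_cr = k_ins/h = 0.144/14.7 = 0.00980 m = 0.980 cm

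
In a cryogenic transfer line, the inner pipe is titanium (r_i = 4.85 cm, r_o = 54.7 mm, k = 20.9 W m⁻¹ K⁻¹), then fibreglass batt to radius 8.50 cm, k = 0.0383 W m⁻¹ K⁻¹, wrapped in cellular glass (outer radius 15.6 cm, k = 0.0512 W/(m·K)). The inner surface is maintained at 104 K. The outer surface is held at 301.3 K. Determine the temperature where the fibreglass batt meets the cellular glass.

T = 201.2 K

Series thermal resistances, inner to outer:
  R'_titanium = ln(0.0547/0.0485)/(2πk) = 0.1203/(2π·20.9) = 9.161×10^-4 m·K/W
  R'_fibreglass batt = ln(0.0850/0.0547)/(2πk) = 0.4408/(2π·0.0383) = 1.832 m·K/W
  R'_cellular glass = ln(0.156/0.0850)/(2πk) = 0.6072/(2π·0.0512) = 1.887 m·K/W
ΣR = 9.161×10^-4 + 1.832 + 1.887 = 3.720 m·K/W
Q' = ΔT/ΣR = (104 K − 301.3 K)/3.720 = -53.04 W/m
From the inner boundary to the fibreglass batt/cellular glass interface, ΣR_partial = 1.833 m·K/W.
T_interface = T_in − Q'·ΣR_partial = 104 K − (-53.04)(1.833) = 201.2 K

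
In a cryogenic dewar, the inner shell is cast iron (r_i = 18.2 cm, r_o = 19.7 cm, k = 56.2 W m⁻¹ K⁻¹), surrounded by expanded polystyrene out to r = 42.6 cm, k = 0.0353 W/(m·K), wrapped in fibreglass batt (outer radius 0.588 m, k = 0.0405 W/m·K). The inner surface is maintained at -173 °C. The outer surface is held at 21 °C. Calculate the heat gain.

Resistance network (inner→outer):
  R_cast iron = (1/0.182 − 1/0.197)/(4πk) = 0.4184/(4π·56.2) = 5.924×10^-4 K/W
  R_expanded polystyrene = (1/0.197 − 1/0.426)/(4πk) = 2.729/(4π·0.0353) = 6.151 K/W
  R_fibreglass batt = (1/0.426 − 1/0.588)/(4πk) = 0.6467/(4π·0.0405) = 1.271 K/W
ΣR = 5.924×10^-4 + 6.151 + 1.271 = 7.423 K/W
Q = ΔT/ΣR = (-173 °C − 21 °C)/7.423 = -26.1 W
(Negative Q ⇒ heat flows inward; heat gain = 26.1 W.)

Q = 26.1 W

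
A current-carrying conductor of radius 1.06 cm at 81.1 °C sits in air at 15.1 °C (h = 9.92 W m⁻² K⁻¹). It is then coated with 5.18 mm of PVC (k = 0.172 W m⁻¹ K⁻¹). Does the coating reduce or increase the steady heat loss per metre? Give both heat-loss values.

increases: 43.6 → 47.7 W/m

Critical radius for a cylinder: r_cr = k/h = 0.0173 m = 1.73 cm.
Outer radius after coating: r₂ = 0.0106 + 0.00518 = 0.01578 m.
Since r₁ < r_cr and r₂ ≤ r_cr, the coating moves toward the maximum at r_cr — heat loss rises.
Bare: R = 1/(2πr₁h) = 1.514 m·K/W; Q = 66/1.514 = 43.6 W/m.
Coated: R = R_cond + R_conv = 1.385 m·K/W; Q = 66/1.385 = 47.7 W/m.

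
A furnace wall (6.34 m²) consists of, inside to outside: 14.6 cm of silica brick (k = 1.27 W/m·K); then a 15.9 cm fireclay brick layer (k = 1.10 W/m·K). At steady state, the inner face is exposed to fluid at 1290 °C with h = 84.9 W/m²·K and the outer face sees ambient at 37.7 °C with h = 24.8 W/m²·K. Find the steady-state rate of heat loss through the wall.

Q = 25.5 kW

Series thermal resistances, inner to outer:
  R_conv,in = 1/(hA) = 1/(84.9·6.34) = 0.001858 K/W
  R_silica brick = L/(kA) = 0.146/(1.27·6.34) = 0.01813 K/W
  R_fireclay brick = L/(kA) = 0.159/(1.10·6.34) = 0.02280 K/W
  R_conv,out = 1/(hA) = 1/(24.8·6.34) = 0.006360 K/W
ΣR = 0.001858 + 0.01813 + 0.02280 + 0.006360 = 0.04915 K/W
Q = ΔT/ΣR = (1290 °C − 37.7 °C)/0.04915 = 25500 W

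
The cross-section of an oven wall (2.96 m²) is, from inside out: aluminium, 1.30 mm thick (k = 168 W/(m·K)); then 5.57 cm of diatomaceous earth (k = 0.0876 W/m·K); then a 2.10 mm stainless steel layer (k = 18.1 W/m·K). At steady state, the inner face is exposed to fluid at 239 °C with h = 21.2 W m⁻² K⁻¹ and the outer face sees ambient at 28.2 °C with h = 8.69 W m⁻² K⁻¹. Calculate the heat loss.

Q = 782 W

Series thermal resistances, inner to outer:
  R_conv,in = 1/(hA) = 1/(21.2·2.96) = 0.01594 K/W
  R_aluminium = L/(kA) = 0.00130/(168·2.96) = 2.614×10^-6 K/W
  R_diatomaceous earth = L/(kA) = 0.0557/(0.0876·2.96) = 0.2148 K/W
  R_stainless steel = L/(kA) = 0.00210/(18.1·2.96) = 3.920×10^-5 K/W
  R_conv,out = 1/(hA) = 1/(8.69·2.96) = 0.03888 K/W
ΣR = 0.01594 + 2.614×10^-6 + 0.2148 + 3.920×10^-5 + 0.03888 = 0.2697 K/W
Q = ΔT/ΣR = (239 °C − 28.2 °C)/0.2697 = 782 W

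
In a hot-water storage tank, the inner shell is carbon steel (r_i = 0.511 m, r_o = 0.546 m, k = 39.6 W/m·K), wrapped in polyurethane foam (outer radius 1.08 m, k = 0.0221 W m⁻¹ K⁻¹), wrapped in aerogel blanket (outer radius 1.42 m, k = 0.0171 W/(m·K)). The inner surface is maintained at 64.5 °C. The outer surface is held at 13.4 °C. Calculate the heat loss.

Resistance network (inner→outer):
  R_carbon steel = (1/0.511 − 1/0.546)/(4πk) = 0.1254/(4π·39.6) = 2.521×10^-4 K/W
  R_polyurethane foam = (1/0.546 − 1/1.08)/(4πk) = 0.9056/(4π·0.0221) = 3.261 K/W
  R_aerogel blanket = (1/1.08 − 1/1.42)/(4πk) = 0.2217/(4π·0.0171) = 1.032 K/W
ΣR = 2.521×10^-4 + 3.261 + 1.032 = 4.293 K/W
Q = ΔT/ΣR = (64.5 °C − 13.4 °C)/4.293 = 11.9 W

Q = 11.9 W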